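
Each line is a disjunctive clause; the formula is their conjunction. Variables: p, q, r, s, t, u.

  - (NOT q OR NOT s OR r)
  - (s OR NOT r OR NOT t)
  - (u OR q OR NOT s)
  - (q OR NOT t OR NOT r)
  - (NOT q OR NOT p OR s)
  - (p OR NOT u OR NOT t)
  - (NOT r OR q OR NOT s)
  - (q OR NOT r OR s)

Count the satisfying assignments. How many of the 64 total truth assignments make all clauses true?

22

Split on q, then s.
  q=T, s=T: 7 of the 16 assignments to (p,r,t,u) work.
  q=T, s=F: 5 of the 16 assignments to (p,r,t,u) work.
  q=F, s=T: remaining (p,r,t,u) ∈ {(F,F,F,T); (T,F,F,T); (T,F,T,T)} — 3.
  q=F, s=F: 7 of the 16 assignments to (p,r,t,u) work.
Total: 7 + 5 + 3 + 7 = 22.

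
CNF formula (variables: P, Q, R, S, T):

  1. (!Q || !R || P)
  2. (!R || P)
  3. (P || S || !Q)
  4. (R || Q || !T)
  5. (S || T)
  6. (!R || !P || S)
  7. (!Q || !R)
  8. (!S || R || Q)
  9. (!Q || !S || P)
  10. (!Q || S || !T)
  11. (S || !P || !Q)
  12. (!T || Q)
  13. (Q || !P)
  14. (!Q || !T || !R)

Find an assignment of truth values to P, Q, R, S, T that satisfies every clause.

Branch on P: take P = True.
  then Q is forced to True.
  then R is forced to False.
  then S is forced to True.
T is now unconstrained; take T = True.

P=True, Q=True, R=False, S=True, T=True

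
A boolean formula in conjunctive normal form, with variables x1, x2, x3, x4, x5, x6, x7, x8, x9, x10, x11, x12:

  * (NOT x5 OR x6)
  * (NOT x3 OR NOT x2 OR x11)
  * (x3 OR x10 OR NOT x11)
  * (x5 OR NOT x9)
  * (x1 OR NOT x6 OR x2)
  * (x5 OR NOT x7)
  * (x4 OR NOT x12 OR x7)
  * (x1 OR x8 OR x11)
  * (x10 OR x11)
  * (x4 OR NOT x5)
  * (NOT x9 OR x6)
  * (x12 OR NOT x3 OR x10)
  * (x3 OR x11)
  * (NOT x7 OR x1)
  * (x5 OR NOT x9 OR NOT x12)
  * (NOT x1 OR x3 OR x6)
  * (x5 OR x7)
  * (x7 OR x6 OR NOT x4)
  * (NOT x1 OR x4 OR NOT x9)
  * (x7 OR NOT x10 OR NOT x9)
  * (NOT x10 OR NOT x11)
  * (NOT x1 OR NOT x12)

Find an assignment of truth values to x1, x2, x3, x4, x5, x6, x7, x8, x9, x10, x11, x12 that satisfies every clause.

x1=False  x2=True  x3=True  x4=True  x5=True  x6=True  x7=False  x8=True  x9=False  x10=False  x11=True  x12=True

Check each clause:
  1. (NOT x5 OR x6) — x6 is true.
  2. (x11 OR NOT x2 OR NOT x3) — x11 is true.
  3. (x10 OR NOT x11 OR x3) — x3 is true.
  4. (x5 OR NOT x9) — x5 is true.
  5. (x1 OR NOT x6 OR x2) — x2 is true.
  6. (x5 OR NOT x7) — NOT x7 is true.
  7. (NOT x12 OR x4 OR x7) — x4 is true.
  8. (x11 OR x8 OR x1) — x8 is true.
  9. (x11 OR x10) — x11 is true.
  10. (NOT x5 OR x4) — x4 is true.
  11. (x6 OR NOT x9) — x6 is true.
  12. (x12 OR NOT x3 OR x10) — x12 is true.
  13. (x3 OR x11) — x3 is true.
  14. (NOT x7 OR x1) — NOT x7 is true.
  15. (NOT x12 OR NOT x9 OR x5) — x5 is true.
  16. (x3 OR x6 OR NOT x1) — x3 is true.
  17. (x7 OR x5) — x5 is true.
  18. (x7 OR NOT x4 OR x6) — x6 is true.
  19. (NOT x9 OR NOT x1 OR x4) — x4 is true.
  20. (x7 OR NOT x9 OR NOT x10) — NOT x9 is true.
  21. (NOT x11 OR NOT x10) — NOT x10 is true.
  22. (NOT x12 OR NOT x1) — NOT x1 is true.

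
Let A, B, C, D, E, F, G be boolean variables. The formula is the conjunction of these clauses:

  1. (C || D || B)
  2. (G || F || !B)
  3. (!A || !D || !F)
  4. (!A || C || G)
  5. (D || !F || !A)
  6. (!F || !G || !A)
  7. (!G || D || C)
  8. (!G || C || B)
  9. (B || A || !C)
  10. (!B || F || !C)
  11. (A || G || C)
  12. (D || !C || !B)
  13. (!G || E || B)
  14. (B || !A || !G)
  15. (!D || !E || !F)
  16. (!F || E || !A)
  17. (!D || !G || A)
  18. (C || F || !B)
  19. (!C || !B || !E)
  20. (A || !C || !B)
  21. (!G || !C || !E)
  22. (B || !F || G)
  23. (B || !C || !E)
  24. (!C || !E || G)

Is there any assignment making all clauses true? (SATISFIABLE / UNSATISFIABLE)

SATISFIABLE

Try A = True.
For the remaining variables, B = False, C = True, D = True, E = False, F = False, G = False works.
Every clause has at least one true literal under this assignment.
So A=T, B=F, C=T, D=T, E=F, F=F, G=F is a satisfying assignment.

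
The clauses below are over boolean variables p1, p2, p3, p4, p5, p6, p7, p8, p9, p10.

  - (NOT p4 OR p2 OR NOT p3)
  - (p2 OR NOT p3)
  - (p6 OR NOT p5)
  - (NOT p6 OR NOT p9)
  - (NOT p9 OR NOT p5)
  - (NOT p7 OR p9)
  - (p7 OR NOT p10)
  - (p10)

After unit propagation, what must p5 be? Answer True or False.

False

(p10) is a unit clause: p10 = True.
(NOT p10 OR p7) with p10 = True leaves only p7, so p7 = True.
(p9 OR NOT p7) with p7 = True leaves only p9, so p9 = True.
(NOT p6 OR NOT p9) with p9 = True leaves only NOT p6, so p6 = False.
In (p6 OR NOT p5), p6 is now false; NOT p5 must hold, so p5 = False.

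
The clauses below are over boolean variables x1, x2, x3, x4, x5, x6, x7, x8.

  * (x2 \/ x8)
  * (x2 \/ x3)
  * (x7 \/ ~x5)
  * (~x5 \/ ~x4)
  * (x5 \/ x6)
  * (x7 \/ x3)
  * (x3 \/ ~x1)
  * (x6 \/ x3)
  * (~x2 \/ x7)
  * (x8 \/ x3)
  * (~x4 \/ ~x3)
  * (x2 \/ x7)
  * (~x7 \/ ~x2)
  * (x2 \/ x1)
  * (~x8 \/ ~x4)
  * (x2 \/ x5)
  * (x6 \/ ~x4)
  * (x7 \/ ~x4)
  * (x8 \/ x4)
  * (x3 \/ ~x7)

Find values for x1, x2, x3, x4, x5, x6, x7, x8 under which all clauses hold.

Set x1 = True and propagate.
  then x3 is forced to True.
  then x4 is forced to False.
  then x8 is forced to True.
For the remaining variables, x2 = False, x5 = True, x6 = False, x7 = True works.
Check each clause:
  1. (x2 \/ x8) — x8 is true.
  2. (x2 \/ x3) — x3 is true.
  3. (x7 \/ ~x5) — x7 is true.
  4. (~x4 \/ ~x5) — ~x4 is true.
  5. (x5 \/ x6) — x5 is true.
  6. (x7 \/ x3) — x3 is true.
  7. (x3 \/ ~x1) — x3 is true.
  8. (x3 \/ x6) — x3 is true.
  9. (x7 \/ ~x2) — ~x2 is true.
  10. (x8 \/ x3) — x8 is true.
  11. (~x4 \/ ~x3) — ~x4 is true.
  12. (x7 \/ x2) — x7 is true.
  13. (~x2 \/ ~x7) — ~x2 is true.
  14. (x1 \/ x2) — x1 is true.
  15. (~x4 \/ ~x8) — ~x4 is true.
  16. (x5 \/ x2) — x5 is true.
  17. (x6 \/ ~x4) — ~x4 is true.
  18. (~x4 \/ x7) — ~x4 is true.
  19. (x8 \/ x4) — x8 is true.
  20. (x3 \/ ~x7) — x3 is true.

x1 = True  x2 = False  x3 = True  x4 = False  x5 = True  x6 = False  x7 = True  x8 = True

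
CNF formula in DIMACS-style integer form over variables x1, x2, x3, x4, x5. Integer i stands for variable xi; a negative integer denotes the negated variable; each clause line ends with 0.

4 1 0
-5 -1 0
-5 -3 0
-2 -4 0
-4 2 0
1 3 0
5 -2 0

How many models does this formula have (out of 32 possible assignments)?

2

The models are:
  x1=T x2=F x3=F x4=F x5=F
  x1=T x2=F x3=T x4=F x5=F
That's 2 in total.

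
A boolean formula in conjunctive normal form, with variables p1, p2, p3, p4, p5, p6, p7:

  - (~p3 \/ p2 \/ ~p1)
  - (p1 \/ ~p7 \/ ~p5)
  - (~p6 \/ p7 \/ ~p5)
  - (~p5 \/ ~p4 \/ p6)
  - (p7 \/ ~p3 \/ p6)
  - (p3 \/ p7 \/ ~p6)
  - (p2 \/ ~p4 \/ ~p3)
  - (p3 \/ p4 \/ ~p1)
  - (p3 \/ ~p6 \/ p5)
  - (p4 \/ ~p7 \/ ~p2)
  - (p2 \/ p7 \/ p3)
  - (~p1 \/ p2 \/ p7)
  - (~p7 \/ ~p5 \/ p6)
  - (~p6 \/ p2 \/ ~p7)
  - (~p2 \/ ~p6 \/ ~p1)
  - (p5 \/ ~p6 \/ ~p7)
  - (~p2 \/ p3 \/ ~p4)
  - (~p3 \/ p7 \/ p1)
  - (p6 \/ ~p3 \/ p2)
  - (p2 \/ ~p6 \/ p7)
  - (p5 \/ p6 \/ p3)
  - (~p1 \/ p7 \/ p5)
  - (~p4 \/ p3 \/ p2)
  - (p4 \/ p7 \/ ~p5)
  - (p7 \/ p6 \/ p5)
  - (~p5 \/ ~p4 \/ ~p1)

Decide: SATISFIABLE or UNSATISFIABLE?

SATISFIABLE

Branch on p1: take p1 = True.
Try p2 = True.
  then p6 is forced to False.
Try p3 = True.
  then p7 is forced to True.
  then p4 is forced to True.
  then p5 is forced to False.
Every clause has at least one true literal under this assignment.
So p1=True  p2=True  p3=True  p4=True  p5=False  p6=False  p7=True is a satisfying assignment.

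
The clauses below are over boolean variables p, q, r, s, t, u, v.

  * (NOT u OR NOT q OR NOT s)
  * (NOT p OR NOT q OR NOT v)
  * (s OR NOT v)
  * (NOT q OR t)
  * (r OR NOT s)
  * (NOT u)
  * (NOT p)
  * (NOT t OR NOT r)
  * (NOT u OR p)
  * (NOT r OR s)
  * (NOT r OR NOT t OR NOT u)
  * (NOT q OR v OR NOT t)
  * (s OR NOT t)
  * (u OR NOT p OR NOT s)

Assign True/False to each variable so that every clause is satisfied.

Unit propagation: (NOT u) forces u = False.
(NOT p) is a unit clause, so p = False.
q occurs only negated in the remaining clauses — set q = False.
Set r = True and propagate.
  then t is forced to False.
  then s is forced to True.
v is now unconstrained; take v = False.

p=False, q=False, r=True, s=True, t=False, u=False, v=False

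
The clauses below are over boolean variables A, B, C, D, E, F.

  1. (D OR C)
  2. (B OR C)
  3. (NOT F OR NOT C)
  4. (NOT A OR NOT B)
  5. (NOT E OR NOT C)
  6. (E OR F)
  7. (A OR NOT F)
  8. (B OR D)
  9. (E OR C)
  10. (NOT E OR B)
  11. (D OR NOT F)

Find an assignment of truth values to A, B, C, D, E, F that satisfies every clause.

A=False, B=True, C=False, D=True, E=True, F=False

Check each clause:
  1. (D OR C) — D is true.
  2. (C OR B) — B is true.
  3. (NOT C OR NOT F) — NOT F is true.
  4. (NOT A OR NOT B) — NOT A is true.
  5. (NOT C OR NOT E) — NOT C is true.
  6. (F OR E) — E is true.
  7. (NOT F OR A) — NOT F is true.
  8. (D OR B) — B is true.
  9. (E OR C) — E is true.
  10. (NOT E OR B) — B is true.
  11. (NOT F OR D) — NOT F is true.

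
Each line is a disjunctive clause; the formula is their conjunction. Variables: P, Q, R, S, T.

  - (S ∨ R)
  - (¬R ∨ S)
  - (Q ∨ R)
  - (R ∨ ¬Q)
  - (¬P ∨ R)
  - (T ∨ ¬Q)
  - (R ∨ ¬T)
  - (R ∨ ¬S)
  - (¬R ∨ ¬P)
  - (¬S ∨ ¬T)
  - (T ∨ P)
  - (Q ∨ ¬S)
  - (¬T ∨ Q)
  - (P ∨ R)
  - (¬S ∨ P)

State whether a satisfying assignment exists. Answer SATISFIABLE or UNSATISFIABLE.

R = True:
  propagation gives S=True, P=False; an empty clause results — contradiction.
R = False:
  propagation gives S=True; an empty clause results — contradiction.
Every branch closes, so no satisfying assignment exists.

UNSATISFIABLE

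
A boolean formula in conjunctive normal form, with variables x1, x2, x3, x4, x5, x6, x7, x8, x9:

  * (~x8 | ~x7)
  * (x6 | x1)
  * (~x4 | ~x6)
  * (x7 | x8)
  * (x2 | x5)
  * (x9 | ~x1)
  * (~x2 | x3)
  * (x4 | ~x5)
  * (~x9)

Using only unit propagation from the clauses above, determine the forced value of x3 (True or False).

(~x9) is a unit clause: x9 = False.
In (~x1 | x9), x9 is now false; ~x1 must hold, so x1 = False.
In (x6 | x1), x1 is now false; x6 must hold, so x6 = True.
In (~x6 | ~x4), ~x6 is now false; ~x4 must hold, so x4 = False.
In (x4 | ~x5), x4 is now false; ~x5 must hold, so x5 = False.
From (x2 | x5) and x5 = False: x2 = True.
From (x3 | ~x2) and x2 = True: x3 = True.

True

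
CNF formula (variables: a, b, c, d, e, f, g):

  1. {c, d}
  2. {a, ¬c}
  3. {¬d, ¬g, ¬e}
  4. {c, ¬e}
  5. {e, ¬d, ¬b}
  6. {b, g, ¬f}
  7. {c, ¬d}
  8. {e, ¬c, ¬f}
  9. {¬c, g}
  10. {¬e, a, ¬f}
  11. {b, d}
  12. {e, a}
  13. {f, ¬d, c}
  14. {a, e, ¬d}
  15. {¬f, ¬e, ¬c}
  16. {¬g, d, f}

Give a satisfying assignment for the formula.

a = True  b = False  c = True  d = True  e = False  f = False  g = True

Check each clause:
  1. {c, d} — c is true.
  2. {a, ¬c} — a is true.
  3. {¬d, ¬g, ¬e} — ¬e is true.
  4. {c, ¬e} — c is true.
  5. {¬d, e, ¬b} — ¬b is true.
  6. {b, g, ¬f} — ¬f is true.
  7. {c, ¬d} — c is true.
  8. {¬c, ¬f, e} — ¬f is true.
  9. {g, ¬c} — g is true.
  10. {¬f, ¬e, a} — a is true.
  11. {d, b} — d is true.
  12. {a, e} — a is true.
  13. {c, f, ¬d} — c is true.
  14. {e, ¬d, a} — a is true.
  15. {¬e, ¬c, ¬f} — ¬f is true.
  16. {d, ¬g, f} — d is true.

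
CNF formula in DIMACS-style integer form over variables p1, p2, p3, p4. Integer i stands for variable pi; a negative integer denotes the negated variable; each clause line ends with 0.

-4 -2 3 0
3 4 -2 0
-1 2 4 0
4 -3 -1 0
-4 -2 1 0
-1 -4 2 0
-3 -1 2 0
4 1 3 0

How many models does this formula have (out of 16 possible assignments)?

5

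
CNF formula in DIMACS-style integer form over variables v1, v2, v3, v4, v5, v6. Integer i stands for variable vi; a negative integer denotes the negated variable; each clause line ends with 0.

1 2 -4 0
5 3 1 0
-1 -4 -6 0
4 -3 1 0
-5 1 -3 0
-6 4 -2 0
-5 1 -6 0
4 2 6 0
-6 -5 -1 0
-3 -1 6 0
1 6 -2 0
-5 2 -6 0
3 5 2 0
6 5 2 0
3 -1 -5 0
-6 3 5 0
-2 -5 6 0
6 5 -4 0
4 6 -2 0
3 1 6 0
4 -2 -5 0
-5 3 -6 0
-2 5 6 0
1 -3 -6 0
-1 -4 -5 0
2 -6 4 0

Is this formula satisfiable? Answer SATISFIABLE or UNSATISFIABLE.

UNSATISFIABLE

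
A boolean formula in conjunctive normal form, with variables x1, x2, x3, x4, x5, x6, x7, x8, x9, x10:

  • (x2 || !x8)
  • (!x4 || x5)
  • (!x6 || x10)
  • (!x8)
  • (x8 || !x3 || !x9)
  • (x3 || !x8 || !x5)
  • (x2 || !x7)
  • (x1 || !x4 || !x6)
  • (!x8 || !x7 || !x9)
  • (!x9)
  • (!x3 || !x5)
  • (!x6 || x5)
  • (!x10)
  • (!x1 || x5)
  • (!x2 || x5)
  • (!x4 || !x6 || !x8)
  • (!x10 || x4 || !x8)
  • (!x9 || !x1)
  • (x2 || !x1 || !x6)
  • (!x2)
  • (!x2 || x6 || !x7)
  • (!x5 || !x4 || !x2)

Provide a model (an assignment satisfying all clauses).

x1=False, x2=False, x3=False, x4=False, x5=False, x6=False, x7=False, x8=False, x9=False, x10=False

Check each clause:
  1. (!x8 || x2) — !x8 is true.
  2. (!x4 || x5) — !x4 is true.
  3. (!x6 || x10) — !x6 is true.
  4. (!x8) — !x8 is true.
  5. (x8 || !x3 || !x9) — !x3 is true.
  6. (!x8 || !x5 || x3) — !x8 is true.
  7. (x2 || !x7) — !x7 is true.
  8. (!x6 || x1 || !x4) — !x6 is true.
  9. (!x8 || !x9 || !x7) — !x8 is true.
  10. (!x9) — !x9 is true.
  11. (!x5 || !x3) — !x5 is true.
  12. (!x6 || x5) — !x6 is true.
  13. (!x10) — !x10 is true.
  14. (!x1 || x5) — !x1 is true.
  15. (!x2 || x5) — !x2 is true.
  16. (!x4 || !x6 || !x8) — !x8 is true.
  17. (!x8 || !x10 || x4) — !x8 is true.
  18. (!x9 || !x1) — !x1 is true.
  19. (!x6 || x2 || !x1) — !x6 is true.
  20. (!x2) — !x2 is true.
  21. (x6 || !x2 || !x7) — !x7 is true.
  22. (!x5 || !x4 || !x2) — !x5 is true.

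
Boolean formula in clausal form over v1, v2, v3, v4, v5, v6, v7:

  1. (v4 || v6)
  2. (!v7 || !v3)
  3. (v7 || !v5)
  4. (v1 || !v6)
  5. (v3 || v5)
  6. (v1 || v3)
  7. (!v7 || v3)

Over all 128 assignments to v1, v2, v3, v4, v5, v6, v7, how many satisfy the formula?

The models are:
  v1=0 v2=0 v3=1 v4=1 v5=0 v6=0 v7=0
  v1=0 v2=1 v3=1 v4=1 v5=0 v6=0 v7=0
  v1=1 v2=0 v3=1 v4=0 v5=0 v6=1 v7=0
  v1=1 v2=0 v3=1 v4=1 v5=0 v6=0 v7=0
  v1=1 v2=0 v3=1 v4=1 v5=0 v6=1 v7=0
  v1=1 v2=1 v3=1 v4=0 v5=0 v6=1 v7=0
  v1=1 v2=1 v3=1 v4=1 v5=0 v6=0 v7=0
  v1=1 v2=1 v3=1 v4=1 v5=0 v6=1 v7=0
That's 8 in total.

8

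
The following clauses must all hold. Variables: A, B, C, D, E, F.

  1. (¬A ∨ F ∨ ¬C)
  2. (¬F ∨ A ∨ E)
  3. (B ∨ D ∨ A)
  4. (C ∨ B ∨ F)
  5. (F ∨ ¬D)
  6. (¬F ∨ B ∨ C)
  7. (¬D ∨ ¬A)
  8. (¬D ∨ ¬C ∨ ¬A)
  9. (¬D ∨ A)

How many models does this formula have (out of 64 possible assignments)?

Case analysis on A and D:
  A=1, D=1: a clause becomes empty — 0.
  A=1, D=0: E free; 4 ways for (B,C,F) × 2^1 = 8.
  A=0, D=1: a clause becomes empty — 0.
  A=0, D=0: C free; 3 ways for (B,E,F) × 2^1 = 6.
Total: 0 + 8 + 0 + 6 = 14.

14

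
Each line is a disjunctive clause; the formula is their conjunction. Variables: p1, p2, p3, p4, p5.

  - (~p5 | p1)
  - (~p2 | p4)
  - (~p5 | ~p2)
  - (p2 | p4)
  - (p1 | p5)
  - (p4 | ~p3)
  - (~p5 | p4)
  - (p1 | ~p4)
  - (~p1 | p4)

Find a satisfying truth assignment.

Set p1 = True and propagate.
  then p4 is forced to True.
Set p2 = False and propagate.
p3, p5 are now unconstrained; take p3 = True, p5 = False.

p1=T, p2=F, p3=T, p4=T, p5=F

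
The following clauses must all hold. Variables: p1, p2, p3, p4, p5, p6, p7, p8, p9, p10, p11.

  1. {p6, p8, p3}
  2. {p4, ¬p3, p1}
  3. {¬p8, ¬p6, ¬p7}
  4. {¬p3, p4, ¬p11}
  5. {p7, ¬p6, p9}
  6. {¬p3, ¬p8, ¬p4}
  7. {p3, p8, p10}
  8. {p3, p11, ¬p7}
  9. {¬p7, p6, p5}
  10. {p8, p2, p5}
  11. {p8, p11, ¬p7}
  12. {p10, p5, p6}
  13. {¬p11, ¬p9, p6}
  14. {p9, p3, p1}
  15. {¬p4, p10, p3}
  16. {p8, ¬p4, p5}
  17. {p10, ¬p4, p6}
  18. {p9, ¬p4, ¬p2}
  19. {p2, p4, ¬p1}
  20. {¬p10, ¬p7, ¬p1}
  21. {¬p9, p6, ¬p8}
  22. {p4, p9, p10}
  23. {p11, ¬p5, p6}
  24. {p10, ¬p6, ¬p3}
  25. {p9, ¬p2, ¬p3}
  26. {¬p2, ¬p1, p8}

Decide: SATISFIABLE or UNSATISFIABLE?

SATISFIABLE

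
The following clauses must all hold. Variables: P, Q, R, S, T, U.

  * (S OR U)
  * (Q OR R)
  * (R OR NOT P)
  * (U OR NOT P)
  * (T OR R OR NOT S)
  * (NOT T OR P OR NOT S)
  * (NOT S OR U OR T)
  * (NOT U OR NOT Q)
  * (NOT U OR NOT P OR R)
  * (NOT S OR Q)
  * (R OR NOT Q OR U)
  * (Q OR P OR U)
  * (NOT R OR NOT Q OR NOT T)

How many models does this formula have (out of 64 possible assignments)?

4

The models are:
  P=0 Q=0 R=1 S=0 T=0 U=1
  P=0 Q=0 R=1 S=0 T=1 U=1
  P=1 Q=0 R=1 S=0 T=0 U=1
  P=1 Q=0 R=1 S=0 T=1 U=1
That's 4 in total.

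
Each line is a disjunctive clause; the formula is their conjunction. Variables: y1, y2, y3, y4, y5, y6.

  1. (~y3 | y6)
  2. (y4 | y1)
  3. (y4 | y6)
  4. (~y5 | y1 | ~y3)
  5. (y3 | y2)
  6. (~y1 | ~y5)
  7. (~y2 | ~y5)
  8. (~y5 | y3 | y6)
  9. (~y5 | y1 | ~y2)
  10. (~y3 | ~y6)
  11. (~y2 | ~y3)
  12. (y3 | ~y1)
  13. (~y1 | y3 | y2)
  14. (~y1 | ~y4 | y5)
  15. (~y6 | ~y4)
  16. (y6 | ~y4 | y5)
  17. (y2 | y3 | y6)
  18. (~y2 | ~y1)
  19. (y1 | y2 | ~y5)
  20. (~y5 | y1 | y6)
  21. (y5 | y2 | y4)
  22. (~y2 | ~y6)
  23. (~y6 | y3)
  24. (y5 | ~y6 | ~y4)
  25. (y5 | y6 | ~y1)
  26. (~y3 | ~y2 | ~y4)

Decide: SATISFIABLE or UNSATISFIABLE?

UNSATISFIABLE

y5 = True:
  propagation gives y1=False, y4=True, y3=False, y2=True; an empty clause results — contradiction.
y5 = False:
  y6 = True:
    propagation gives y3=False; an empty clause results — contradiction.
  y6 = False:
    propagation gives y3=False, y4=True; an empty clause results — contradiction.
Every branch closes, so no satisfying assignment exists.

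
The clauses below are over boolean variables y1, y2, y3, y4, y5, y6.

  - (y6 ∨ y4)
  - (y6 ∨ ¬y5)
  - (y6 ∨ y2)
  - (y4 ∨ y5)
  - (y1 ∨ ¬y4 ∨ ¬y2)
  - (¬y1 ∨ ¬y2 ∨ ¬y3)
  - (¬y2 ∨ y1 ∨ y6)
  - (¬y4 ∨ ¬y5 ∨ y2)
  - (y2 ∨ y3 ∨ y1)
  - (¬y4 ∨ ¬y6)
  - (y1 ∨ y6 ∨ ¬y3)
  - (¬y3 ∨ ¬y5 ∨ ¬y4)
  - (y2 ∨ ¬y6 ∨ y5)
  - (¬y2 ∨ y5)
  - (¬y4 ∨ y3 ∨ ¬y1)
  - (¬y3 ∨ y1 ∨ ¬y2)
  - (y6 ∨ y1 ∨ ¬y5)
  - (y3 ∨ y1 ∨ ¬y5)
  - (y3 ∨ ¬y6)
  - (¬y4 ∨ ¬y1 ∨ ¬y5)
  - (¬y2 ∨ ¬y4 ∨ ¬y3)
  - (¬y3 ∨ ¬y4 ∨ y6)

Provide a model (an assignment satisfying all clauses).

y1 = F, y2 = F, y3 = T, y4 = F, y5 = T, y6 = T

Check each clause:
  1. (y4 ∨ y6) — y6 is true.
  2. (y6 ∨ ¬y5) — y6 is true.
  3. (y2 ∨ y6) — y6 is true.
  4. (y4 ∨ y5) — y5 is true.
  5. (y1 ∨ ¬y2 ∨ ¬y4) — ¬y4 is true.
  6. (¬y1 ∨ ¬y3 ∨ ¬y2) — ¬y2 is true.
  7. (y1 ∨ ¬y2 ∨ y6) — ¬y2 is true.
  8. (¬y4 ∨ ¬y5 ∨ y2) — ¬y4 is true.
  9. (y3 ∨ y2 ∨ y1) — y3 is true.
  10. (¬y4 ∨ ¬y6) — ¬y4 is true.
  11. (y6 ∨ ¬y3 ∨ y1) — y6 is true.
  12. (¬y5 ∨ ¬y3 ∨ ¬y4) — ¬y4 is true.
  13. (y5 ∨ ¬y6 ∨ y2) — y5 is true.
  14. (¬y2 ∨ y5) — y5 is true.
  15. (¬y1 ∨ ¬y4 ∨ y3) — y3 is true.
  16. (y1 ∨ ¬y3 ∨ ¬y2) — ¬y2 is true.
  17. (y6 ∨ y1 ∨ ¬y5) — y6 is true.
  18. (y3 ∨ ¬y5 ∨ y1) — y3 is true.
  19. (¬y6 ∨ y3) — y3 is true.
  20. (¬y5 ∨ ¬y1 ∨ ¬y4) — ¬y4 is true.
  21. (¬y2 ∨ ¬y3 ∨ ¬y4) — ¬y4 is true.
  22. (¬y3 ∨ ¬y4 ∨ y6) — ¬y4 is true.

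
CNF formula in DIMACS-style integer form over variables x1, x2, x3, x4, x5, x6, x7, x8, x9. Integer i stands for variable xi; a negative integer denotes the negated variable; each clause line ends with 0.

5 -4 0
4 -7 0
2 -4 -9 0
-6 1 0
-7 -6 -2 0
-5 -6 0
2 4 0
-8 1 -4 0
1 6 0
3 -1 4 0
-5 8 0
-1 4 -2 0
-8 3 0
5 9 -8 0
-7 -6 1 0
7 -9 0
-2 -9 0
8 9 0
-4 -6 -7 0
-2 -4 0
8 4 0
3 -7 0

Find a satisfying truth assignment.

x1=True, x2=False, x3=True, x4=True, x5=True, x6=False, x7=False, x8=True, x9=False

Check each clause:
  1. {x5, ¬x4} — x5 is true.
  2. {¬x7, x4} — ¬x7 is true.
  3. {¬x4, x2, ¬x9} — ¬x9 is true.
  4. {¬x6, x1} — x1 is true.
  5. {¬x6, ¬x7, ¬x2} — ¬x7 is true.
  6. {¬x5, ¬x6} — ¬x6 is true.
  7. {x2, x4} — x4 is true.
  8. {x1, ¬x4, ¬x8} — x1 is true.
  9. {x6, x1} — x1 is true.
  10. {x3, x4, ¬x1} — x3 is true.
  11. {¬x5, x8} — x8 is true.
  12. {x4, ¬x2, ¬x1} — x4 is true.
  13. {x3, ¬x8} — x3 is true.
  14. {x5, x9, ¬x8} — x5 is true.
  15. {x1, ¬x7, ¬x6} — x1 is true.
  16. {¬x9, x7} — ¬x9 is true.
  17. {¬x9, ¬x2} — ¬x2 is true.
  18. {x8, x9} — x8 is true.
  19. {¬x7, ¬x6, ¬x4} — ¬x7 is true.
  20. {¬x4, ¬x2} — ¬x2 is true.
  21. {x8, x4} — x8 is true.
  22. {¬x7, x3} — ¬x7 is true.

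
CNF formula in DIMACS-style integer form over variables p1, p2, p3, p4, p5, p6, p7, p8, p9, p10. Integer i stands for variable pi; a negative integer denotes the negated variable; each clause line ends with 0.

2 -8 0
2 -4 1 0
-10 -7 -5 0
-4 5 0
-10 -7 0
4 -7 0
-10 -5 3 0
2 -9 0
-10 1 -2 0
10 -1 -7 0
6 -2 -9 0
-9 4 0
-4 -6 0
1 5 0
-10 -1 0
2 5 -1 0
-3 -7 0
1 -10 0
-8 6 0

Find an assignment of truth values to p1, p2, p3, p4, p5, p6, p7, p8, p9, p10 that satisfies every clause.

Pure literal: p7 appears only negated; assign p7 = False.
Pure literal: p9 appears only negated; assign p9 = False.
Branch on p1: take p1 = True.
  then p10 is forced to False.
The remaining clauses are satisfied by p2 = True, p3 = True, p4 = False, p5 = True, p6 = True, p8 = True.
Every clause has at least one true literal under this assignment.
Check each clause:
  1. (p2 \/ ~p8) — p2 is true.
  2. (~p4 \/ p1 \/ p2) — p1 is true.
  3. (~p5 \/ ~p10 \/ ~p7) — ~p7 is true.
  4. (~p4 \/ p5) — ~p4 is true.
  5. (~p7 \/ ~p10) — ~p7 is true.
  6. (p4 \/ ~p7) — ~p7 is true.
  7. (~p10 \/ p3 \/ ~p5) — p3 is true.
  8. (p2 \/ ~p9) — p2 is true.
  9. (~p10 \/ ~p2 \/ p1) — p1 is true.
  10. (p10 \/ ~p7 \/ ~p1) — ~p7 is true.
  11. (~p9 \/ ~p2 \/ p6) — p6 is true.
  12. (p4 \/ ~p9) — ~p9 is true.
  13. (~p6 \/ ~p4) — ~p4 is true.
  14. (p1 \/ p5) — p1 is true.
  15. (~p1 \/ ~p10) — ~p10 is true.
  16. (p5 \/ p2 \/ ~p1) — p2 is true.
  17. (~p7 \/ ~p3) — ~p7 is true.
  18. (p1 \/ ~p10) — p1 is true.
  19. (~p8 \/ p6) — p6 is true.

p1 = True, p2 = True, p3 = True, p4 = False, p5 = True, p6 = True, p7 = False, p8 = True, p9 = False, p10 = False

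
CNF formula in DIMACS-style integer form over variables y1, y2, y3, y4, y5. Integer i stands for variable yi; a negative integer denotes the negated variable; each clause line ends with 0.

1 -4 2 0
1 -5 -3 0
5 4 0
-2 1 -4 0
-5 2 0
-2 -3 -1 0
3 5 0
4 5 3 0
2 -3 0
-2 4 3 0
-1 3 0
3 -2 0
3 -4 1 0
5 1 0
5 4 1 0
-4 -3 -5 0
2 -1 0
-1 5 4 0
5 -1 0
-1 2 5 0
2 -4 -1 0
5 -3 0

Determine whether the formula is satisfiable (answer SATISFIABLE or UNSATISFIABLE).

UNSATISFIABLE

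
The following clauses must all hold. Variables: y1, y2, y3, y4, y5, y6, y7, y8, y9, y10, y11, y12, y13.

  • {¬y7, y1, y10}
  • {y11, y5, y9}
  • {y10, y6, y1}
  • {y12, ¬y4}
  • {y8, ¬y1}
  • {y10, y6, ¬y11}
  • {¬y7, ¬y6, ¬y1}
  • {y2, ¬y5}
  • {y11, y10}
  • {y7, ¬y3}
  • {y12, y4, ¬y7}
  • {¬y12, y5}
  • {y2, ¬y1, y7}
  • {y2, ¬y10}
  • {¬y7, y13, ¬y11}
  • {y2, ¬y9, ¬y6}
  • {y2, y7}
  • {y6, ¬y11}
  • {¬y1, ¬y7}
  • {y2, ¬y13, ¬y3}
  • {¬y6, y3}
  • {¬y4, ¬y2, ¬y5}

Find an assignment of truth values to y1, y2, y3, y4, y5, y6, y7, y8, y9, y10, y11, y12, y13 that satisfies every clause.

y1=False, y2=True, y3=False, y4=False, y5=False, y6=False, y7=False, y8=False, y9=True, y10=True, y11=False, y12=False, y13=True

Check each clause:
  1. {¬y7, y1, y10} — y10 is true.
  2. {y9, y5, y11} — y9 is true.
  3. {y10, y6, y1} — y10 is true.
  4. {y12, ¬y4} — ¬y4 is true.
  5. {y8, ¬y1} — ¬y1 is true.
  6. {y10, ¬y11, y6} — y10 is true.
  7. {¬y6, ¬y7, ¬y1} — ¬y7 is true.
  8. {¬y5, y2} — y2 is true.
  9. {y11, y10} — y10 is true.
  10. {y7, ¬y3} — ¬y3 is true.
  11. {¬y7, y12, y4} — ¬y7 is true.
  12. {¬y12, y5} — ¬y12 is true.
  13. {y2, ¬y1, y7} — y2 is true.
  14. {y2, ¬y10} — y2 is true.
  15. {y13, ¬y7, ¬y11} — ¬y7 is true.
  16. {y2, ¬y6, ¬y9} — ¬y6 is true.
  17. {y2, y7} — y2 is true.
  18. {¬y11, y6} — ¬y11 is true.
  19. {¬y7, ¬y1} — ¬y7 is true.
  20. {¬y3, y2, ¬y13} — y2 is true.
  21. {¬y6, y3} — ¬y6 is true.
  22. {¬y4, ¬y2, ¬y5} — ¬y5 is true.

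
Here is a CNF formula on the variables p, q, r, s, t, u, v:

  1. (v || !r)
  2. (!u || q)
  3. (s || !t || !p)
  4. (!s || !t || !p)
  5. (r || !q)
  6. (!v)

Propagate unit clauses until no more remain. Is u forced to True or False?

False

Unit clause (!v) sets v = False.
(v || !r) with v = False leaves only !r, so r = False.
(!q || r) with r = False leaves only !q, so q = False.
From (!u || q) and q = False: u = False.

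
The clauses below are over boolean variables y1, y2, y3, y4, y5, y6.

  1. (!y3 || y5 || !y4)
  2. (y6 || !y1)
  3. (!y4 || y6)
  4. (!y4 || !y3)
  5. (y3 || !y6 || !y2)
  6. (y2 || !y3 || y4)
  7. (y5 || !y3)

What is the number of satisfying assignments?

Case analysis on y3 and y4:
  y3=T, y4=T: a clause becomes empty — 0.
  y3=T, y4=F: remaining (y1,y2,y5,y6) ∈ {(F,T,T,F); (F,T,T,T); (T,T,T,T)} — 3.
  y3=F, y4=T: remaining (y1,y2,y5,y6) ∈ {(F,F,F,T); (F,F,T,T); (T,F,F,T); (T,F,T,T)} — 4.
  y3=F, y4=F: y5 free; 4 ways for (y1,y2,y6) × 2^1 = 8.
Total: 0 + 3 + 4 + 8 = 15.

15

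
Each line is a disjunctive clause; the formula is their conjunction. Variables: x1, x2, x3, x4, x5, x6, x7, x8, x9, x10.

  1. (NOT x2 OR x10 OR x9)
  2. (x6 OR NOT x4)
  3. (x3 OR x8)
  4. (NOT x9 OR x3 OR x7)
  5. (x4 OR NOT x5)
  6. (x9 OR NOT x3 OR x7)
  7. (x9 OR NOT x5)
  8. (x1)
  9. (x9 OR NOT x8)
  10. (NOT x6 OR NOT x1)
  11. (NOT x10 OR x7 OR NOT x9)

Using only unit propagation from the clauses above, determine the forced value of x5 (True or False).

Unit clause (x1) sets x1 = True.
(NOT x1 OR NOT x6) with x1 = True leaves only NOT x6, so x6 = False.
(NOT x4 OR x6) with x6 = False leaves only NOT x4, so x4 = False.
(x4 OR NOT x5): since x4 = False, the clause reduces to (NOT x5). x5 = False.

False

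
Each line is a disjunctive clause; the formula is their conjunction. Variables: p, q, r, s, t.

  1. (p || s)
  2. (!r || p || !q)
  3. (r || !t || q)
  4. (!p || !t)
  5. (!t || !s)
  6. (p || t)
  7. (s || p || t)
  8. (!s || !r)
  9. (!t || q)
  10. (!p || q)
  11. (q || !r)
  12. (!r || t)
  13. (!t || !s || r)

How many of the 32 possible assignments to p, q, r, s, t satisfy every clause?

2

The models are:
  p=T q=T r=F s=F t=F
  p=T q=T r=F s=T t=F
That's 2 in total.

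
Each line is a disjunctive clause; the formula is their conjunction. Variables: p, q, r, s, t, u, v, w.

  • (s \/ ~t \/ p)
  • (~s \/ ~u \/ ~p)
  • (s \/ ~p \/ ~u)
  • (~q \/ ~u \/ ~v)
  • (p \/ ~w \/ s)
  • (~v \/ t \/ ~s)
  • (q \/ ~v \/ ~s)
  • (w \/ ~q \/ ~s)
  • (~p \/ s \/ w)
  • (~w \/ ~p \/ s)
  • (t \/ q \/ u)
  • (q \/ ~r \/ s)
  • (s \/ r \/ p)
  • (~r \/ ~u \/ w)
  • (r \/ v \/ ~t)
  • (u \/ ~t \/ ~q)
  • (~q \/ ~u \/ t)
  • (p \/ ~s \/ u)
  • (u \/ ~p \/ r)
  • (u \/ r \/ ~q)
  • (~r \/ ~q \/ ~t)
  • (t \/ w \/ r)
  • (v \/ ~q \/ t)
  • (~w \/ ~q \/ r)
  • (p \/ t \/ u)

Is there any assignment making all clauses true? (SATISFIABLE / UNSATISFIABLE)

Set p = False and propagate.
The remaining clauses are satisfied by q = False, r = True, s = True, t = False, u = True, v = False, w = True.
So p = 0, q = 0, r = 1, s = 1, t = 0, u = 1, v = 0, w = 1 is a satisfying assignment.

SATISFIABLE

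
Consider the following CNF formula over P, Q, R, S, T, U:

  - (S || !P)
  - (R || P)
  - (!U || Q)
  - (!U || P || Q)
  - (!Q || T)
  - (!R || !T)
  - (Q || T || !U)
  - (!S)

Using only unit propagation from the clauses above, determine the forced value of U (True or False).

(!S) is a unit clause: S = False.
(S || !P): since S = False, the clause reduces to (!P). P = False.
In (P || R), P is now false; R must hold, so R = True.
(!R || !T) with R = True leaves only !T, so T = False.
(!Q || T): since T = False, the clause reduces to (!Q). Q = False.
(!U || Q) with Q = False leaves only !U, so U = False.

False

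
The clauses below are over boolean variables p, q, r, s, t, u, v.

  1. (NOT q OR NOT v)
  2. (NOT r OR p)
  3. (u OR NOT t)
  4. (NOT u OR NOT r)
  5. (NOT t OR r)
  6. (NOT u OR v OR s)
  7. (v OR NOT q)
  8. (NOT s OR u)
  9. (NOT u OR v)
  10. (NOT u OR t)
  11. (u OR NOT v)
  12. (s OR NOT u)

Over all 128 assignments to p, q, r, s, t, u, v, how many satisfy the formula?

3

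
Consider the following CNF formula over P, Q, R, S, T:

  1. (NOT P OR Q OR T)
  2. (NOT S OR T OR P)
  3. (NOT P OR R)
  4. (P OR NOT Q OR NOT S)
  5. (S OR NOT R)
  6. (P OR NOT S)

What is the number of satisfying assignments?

Case analysis on P and S:
  P=1, S=1: remaining (Q,R,T) ∈ {(0,1,1); (1,1,0); (1,1,1)} — 3.
  P=1, S=0: a clause becomes empty — 0.
  P=0, S=1: a clause becomes empty — 0.
  P=0, S=0: remaining (Q,R,T) ∈ {(0,0,0); (0,0,1); (1,0,0); (1,0,1)} — 4.
Total: 3 + 0 + 0 + 4 = 7.

7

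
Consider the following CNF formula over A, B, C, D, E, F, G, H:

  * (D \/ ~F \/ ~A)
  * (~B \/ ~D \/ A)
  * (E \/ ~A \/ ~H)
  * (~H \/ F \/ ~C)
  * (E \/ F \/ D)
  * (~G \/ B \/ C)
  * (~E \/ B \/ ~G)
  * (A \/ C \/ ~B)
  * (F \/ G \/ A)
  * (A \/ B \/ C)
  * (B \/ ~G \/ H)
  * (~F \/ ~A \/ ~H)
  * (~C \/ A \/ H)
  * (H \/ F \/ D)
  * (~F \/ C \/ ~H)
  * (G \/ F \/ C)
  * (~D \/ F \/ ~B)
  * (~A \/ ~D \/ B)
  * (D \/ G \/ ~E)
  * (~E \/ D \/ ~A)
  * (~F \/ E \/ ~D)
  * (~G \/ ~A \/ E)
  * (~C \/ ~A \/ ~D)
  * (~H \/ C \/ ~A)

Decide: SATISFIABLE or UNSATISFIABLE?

SATISFIABLE

Try A = False.
For the remaining variables, B = False, C = True, D = True, E = True, F = True, G = False, H = True works.
So A = False, B = False, C = True, D = True, E = True, F = True, G = False, H = True is a satisfying assignment.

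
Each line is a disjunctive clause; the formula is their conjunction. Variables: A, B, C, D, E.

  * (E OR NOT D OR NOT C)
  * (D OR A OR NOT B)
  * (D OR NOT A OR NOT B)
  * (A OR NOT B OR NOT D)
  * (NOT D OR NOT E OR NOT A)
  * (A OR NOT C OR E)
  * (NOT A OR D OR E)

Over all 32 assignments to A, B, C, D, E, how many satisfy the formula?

10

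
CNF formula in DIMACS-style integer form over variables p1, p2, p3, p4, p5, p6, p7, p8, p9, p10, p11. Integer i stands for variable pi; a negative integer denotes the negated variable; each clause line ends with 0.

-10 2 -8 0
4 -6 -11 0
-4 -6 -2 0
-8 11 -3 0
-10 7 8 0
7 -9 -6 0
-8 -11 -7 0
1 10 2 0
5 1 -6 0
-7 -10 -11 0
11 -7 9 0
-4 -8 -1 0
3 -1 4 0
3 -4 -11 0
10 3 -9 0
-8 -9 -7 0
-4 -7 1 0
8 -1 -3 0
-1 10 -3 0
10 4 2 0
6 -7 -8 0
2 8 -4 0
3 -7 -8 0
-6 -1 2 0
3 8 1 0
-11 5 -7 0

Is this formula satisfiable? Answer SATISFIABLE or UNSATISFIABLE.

SATISFIABLE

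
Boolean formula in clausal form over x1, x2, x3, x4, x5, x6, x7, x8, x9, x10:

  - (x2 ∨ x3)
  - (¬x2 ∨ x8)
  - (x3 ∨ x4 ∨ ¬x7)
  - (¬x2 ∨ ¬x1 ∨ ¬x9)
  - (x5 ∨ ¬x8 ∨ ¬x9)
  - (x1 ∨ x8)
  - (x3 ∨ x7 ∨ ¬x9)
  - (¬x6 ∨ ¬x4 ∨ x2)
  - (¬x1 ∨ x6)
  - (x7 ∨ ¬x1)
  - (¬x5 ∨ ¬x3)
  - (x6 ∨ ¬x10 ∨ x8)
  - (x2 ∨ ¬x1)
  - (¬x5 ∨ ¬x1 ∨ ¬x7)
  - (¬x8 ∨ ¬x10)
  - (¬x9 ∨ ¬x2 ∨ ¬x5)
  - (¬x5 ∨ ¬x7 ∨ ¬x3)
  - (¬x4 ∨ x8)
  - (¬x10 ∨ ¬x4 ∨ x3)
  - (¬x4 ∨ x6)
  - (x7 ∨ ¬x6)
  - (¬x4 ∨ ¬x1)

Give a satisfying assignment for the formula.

x1=True, x2=True, x3=True, x4=False, x5=False, x6=True, x7=True, x8=True, x9=False, x10=False

Pure literal: x9 appears only negated; assign x9 = False.
Pure literal: x10 appears only negated; assign x10 = False.
Try x1 = True.
  then x6 is forced to True.
  then x7 is forced to True.
  then x2 is forced to True.
  then x8 is forced to True.
  then x5 is forced to False.
  then x4 is forced to False.
  then x3 is forced to True.
Every clause has at least one true literal under this assignment.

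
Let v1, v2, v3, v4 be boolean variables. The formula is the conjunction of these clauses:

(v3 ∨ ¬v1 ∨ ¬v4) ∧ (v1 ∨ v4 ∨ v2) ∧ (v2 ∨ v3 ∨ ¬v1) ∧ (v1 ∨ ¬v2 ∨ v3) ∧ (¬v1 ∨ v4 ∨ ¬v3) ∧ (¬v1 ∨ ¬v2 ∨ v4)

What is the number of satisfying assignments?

6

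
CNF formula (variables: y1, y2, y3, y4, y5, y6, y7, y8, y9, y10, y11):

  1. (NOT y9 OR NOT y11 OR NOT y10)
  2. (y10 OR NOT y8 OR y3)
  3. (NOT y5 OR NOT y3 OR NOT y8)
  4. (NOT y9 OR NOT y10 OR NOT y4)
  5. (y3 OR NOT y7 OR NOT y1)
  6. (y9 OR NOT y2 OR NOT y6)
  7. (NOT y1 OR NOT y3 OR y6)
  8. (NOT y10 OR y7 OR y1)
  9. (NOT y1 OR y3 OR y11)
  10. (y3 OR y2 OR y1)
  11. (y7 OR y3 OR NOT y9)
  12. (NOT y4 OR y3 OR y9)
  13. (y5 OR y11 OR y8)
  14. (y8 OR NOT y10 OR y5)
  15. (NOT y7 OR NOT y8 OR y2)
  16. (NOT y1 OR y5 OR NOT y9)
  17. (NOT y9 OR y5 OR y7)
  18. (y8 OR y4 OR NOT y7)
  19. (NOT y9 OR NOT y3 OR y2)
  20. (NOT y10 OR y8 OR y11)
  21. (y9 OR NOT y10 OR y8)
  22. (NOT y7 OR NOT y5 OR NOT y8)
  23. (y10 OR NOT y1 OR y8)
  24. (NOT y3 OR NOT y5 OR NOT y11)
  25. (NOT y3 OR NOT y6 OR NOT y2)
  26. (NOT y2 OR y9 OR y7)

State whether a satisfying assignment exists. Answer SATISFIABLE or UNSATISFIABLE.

Try y1 = False.
The remaining clauses are satisfied by y2 = False, y3 = True, y4 = True, y5 = False, y6 = True, y7 = False, y8 = False, y9 = False, y10 = False, y11 = True.
Every clause has at least one true literal under this assignment.
So y1 = False  y2 = False  y3 = True  y4 = True  y5 = False  y6 = True  y7 = False  y8 = False  y9 = False  y10 = False  y11 = True is a satisfying assignment.

SATISFIABLE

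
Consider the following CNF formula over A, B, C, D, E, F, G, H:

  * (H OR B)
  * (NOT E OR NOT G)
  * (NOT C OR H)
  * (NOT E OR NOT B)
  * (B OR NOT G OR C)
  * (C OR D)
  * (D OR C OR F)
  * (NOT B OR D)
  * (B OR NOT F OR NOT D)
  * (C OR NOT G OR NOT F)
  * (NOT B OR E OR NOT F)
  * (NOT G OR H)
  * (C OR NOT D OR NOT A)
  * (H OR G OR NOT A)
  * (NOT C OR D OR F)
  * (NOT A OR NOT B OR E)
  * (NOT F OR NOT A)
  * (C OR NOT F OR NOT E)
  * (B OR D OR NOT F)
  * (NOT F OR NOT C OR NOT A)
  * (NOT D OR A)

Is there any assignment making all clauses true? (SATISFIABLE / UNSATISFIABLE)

SATISFIABLE

Pure literal: H appears only positively; assign H = True.
Branch on A: take A = True.
  then F is forced to False.
Branch on B: take B = False.
For the remaining variables, C = True, D = True, E = False, G = True works.
So A = True, B = False, C = True, D = True, E = False, F = False, G = True, H = True is a satisfying assignment.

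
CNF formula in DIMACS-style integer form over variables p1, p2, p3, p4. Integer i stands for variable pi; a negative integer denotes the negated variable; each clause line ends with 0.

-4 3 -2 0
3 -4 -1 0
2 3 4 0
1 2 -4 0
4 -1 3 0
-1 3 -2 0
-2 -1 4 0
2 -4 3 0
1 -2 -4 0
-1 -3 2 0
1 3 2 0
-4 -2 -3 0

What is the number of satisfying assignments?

Satisfying assignments:
  p1=0 p2=0 p3=1 p4=0
  p1=0 p2=1 p3=0 p4=0
  p1=0 p2=1 p3=1 p4=0
Count: 3.

3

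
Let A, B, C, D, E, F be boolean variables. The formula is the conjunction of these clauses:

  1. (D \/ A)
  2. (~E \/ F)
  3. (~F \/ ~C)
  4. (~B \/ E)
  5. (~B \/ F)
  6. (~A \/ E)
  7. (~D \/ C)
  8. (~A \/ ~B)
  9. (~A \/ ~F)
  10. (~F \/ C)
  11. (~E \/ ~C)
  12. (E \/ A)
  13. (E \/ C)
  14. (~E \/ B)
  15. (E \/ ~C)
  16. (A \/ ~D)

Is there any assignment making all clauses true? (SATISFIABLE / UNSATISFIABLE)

E = True:
  propagation gives F=True, C=False; an empty clause results — contradiction.
E = False:
  propagation gives B=False, A=False; an empty clause results — contradiction.
Every branch closes, so no satisfying assignment exists.

UNSATISFIABLE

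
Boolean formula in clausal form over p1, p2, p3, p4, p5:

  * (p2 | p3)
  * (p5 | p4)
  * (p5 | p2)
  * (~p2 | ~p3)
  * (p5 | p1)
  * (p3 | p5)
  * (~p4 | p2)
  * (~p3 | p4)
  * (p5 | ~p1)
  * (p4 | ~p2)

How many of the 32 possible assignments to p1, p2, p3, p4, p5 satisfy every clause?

The models are:
  p1=0 p2=1 p3=0 p4=1 p5=1
  p1=1 p2=1 p3=0 p4=1 p5=1
Count: 2.

2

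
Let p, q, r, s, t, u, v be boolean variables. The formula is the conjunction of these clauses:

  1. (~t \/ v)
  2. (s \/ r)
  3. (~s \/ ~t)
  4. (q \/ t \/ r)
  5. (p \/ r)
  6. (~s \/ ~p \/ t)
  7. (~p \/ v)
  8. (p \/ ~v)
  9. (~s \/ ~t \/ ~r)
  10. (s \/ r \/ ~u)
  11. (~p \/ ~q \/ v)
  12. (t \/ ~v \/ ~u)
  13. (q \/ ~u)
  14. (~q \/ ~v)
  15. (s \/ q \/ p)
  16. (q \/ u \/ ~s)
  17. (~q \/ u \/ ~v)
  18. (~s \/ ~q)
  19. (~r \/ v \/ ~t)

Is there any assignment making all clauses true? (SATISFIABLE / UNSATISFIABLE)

SATISFIABLE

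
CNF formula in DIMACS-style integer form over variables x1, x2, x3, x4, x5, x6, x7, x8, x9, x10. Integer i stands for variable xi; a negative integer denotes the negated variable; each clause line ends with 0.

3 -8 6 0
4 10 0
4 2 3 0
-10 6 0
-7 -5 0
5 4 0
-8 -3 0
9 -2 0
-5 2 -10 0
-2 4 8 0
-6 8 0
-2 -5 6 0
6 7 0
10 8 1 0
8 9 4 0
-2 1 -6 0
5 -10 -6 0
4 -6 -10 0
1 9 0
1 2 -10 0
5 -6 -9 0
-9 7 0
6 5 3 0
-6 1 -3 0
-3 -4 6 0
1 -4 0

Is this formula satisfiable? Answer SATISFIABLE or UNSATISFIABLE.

SATISFIABLE

x1 occurs only positively in the remaining clauses — set x1 = True.
Try x2 = False.
The remaining clauses are satisfied by x3 = False, x4 = True, x5 = False, x6 = True, x7 = True, x8 = True, x9 = False, x10 = False.
Every clause has at least one true literal under this assignment.
So x1=True, x2=False, x3=False, x4=True, x5=False, x6=True, x7=True, x8=True, x9=False, x10=False is a satisfying assignment.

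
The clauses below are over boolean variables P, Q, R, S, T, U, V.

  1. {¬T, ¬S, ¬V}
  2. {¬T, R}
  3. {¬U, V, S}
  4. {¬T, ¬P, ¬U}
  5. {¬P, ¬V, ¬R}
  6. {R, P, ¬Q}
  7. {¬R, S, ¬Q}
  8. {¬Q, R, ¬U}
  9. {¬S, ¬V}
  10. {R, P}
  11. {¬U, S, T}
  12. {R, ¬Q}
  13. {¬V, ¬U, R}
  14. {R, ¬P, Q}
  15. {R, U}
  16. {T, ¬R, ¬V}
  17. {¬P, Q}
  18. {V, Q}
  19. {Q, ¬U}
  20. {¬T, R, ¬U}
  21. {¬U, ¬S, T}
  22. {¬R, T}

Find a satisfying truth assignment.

P=True, Q=True, R=True, S=True, T=True, U=False, V=False

Try P = True.
  then Q is forced to True.
  then R is forced to True.
  then V is forced to False.
  then S is forced to True.
  then T is forced to True.
  then U is forced to False.
Every clause has at least one true literal under this assignment.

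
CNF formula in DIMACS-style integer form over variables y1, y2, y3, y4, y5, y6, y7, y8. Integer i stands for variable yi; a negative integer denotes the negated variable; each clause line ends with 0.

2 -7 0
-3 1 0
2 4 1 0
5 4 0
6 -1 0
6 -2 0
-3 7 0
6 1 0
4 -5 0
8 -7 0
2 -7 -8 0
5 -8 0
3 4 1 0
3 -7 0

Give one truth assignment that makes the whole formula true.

y1=F, y2=T, y3=F, y4=T, y5=T, y6=T, y7=F, y8=F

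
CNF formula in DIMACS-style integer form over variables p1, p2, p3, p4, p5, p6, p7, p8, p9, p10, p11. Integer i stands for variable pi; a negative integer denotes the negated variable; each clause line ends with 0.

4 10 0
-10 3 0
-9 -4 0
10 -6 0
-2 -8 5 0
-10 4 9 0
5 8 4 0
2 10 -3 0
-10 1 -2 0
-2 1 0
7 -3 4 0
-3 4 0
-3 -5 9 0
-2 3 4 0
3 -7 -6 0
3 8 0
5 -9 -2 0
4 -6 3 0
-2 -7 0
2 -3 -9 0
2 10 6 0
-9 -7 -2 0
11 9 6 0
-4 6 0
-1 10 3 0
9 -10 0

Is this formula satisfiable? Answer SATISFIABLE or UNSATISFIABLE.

UNSATISFIABLE

p3 = True:
  propagation gives p4=True, p9=False, p5=False, p6=True; an empty clause results — contradiction.
p3 = False:
  propagation gives p10=False, p4=True, p9=False, p6=False; an empty clause results — contradiction.
Every branch closes, so no satisfying assignment exists.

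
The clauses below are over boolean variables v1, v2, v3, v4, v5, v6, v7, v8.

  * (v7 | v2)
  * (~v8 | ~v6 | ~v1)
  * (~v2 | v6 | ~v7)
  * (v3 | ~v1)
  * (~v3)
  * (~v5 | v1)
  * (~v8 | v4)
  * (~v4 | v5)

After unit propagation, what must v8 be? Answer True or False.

(~v3) stands alone — v3 = False.
(v3 | ~v1): since v3 = False, the clause reduces to (~v1). v1 = False.
(~v5 | v1): since v1 = False, the clause reduces to (~v5). v5 = False.
From (~v4 | v5) and v5 = False: v4 = False.
(~v8 | v4) with v4 = False leaves only ~v8, so v8 = False.

False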